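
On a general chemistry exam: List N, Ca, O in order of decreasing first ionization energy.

N, O, Ca

N is in period 2, group 15; O is in period 2, group 16; Ca is in period 4, group 2.
First ionization energy rises across a period (greater Z_eff holds electrons more tightly) and falls down a group (valence electrons are farther from the nucleus).
Here both period and group differ, so the two effects have to be weighed against each other.
O > Ca: relative to Ca, both the across-period and down-group shifts push O's first ionization energy up.
N > O: this pair runs against the simple trend — see the exception note.
Note the exception: N has a higher first ionization energy than O, contrary to the simple trend — pairing an electron in O's 2p⁴ costs repulsion energy, so O ionizes more easily than half-filled N (2p³).
Approximate values (kJ/mol): N 1402, O 1314, Ca 590.
So from highest to lowest: N > O > Ca.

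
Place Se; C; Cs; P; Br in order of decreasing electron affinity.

Br, Se, C, P, Cs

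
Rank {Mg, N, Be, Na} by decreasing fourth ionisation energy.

Consider each +3 ion: Mg³⁺ is already 1 electron into the core; N³⁺ still has 2 valence electrons; Be³⁺ is already 1 electron into the core; Na³⁺ is already 2 electrons into the core.
Core electrons are held far more tightly than valence electrons, so Na, Mg and Be top the IE_4 order.
The numbers (kJ/mol): Mg 10543, N 7475, Be 21007, Na 9543.
Putting it together, IE_4: N < Na < Mg < Be.

Be > Mg > Na > N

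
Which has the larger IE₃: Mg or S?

Mg

Consider each +2 ion: Mg²⁺ is the bare [Ne] core; S²⁺ still has 4 valence electrons.
Pulling an electron out of a noble-gas core costs far more than removing a remaining valence electron, so Mg sits at the high end of IE_3.
Tabulated IE_3 (kJ/mol): Mg 7733, S 3357.
Hence IE_3: S < Mg.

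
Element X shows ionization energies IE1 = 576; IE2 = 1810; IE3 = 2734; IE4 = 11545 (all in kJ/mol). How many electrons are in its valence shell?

3

Look for the largest jump between consecutive ionization energies: IE4/IE3 ≈ 4.2, far larger than any earlier ratio.
That jump marks the point where a core electron is being removed. So the atom has 3 valence electrons.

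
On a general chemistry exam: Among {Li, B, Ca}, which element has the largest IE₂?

Li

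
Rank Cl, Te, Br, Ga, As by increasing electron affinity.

Cl is in period 3, group 17; Ga is in period 4, group 13; As is in period 4, group 15; Br is in period 4, group 17; Te is in period 5, group 16.
Adding an electron releases more energy for atoms nearer the top right (short of the noble gases).
These span different periods and groups, so the two trends combine.
As > Ga: both are in period 4; the period trend gives As the larger value.
Te > As: the two effects oppose for this pair; the across-period effect wins (190 vs 78 kJ/mol).
Br > Te: both effects reinforce here, so Br is clearly the higher of the two.
Cl > Br: Cl sits above Br in group 17, so the down-group effect alone puts Cl higher.
For reference (kJ/mol): Cl 349, Ga 29, As 78, Br 325, Te 190.
So from lowest to highest: Ga < As < Te < Br < Cl.

Ga, As, Te, Br, Cl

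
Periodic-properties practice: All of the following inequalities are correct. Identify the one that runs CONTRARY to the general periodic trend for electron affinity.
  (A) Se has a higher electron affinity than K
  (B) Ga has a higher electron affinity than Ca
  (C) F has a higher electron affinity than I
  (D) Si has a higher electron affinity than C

The general trend: electron affinity increases across a period and decreases down a group.
(A) Se (period 4, group 16) vs K (period 4, group 1): the stated order agrees with the simple trend.
(B) Ga (period 4, group 13) vs Ca (period 4, group 2): the stated order agrees with the simple trend.
(C) F (period 2, group 17) vs I (period 5, group 17): the stated order agrees with the simple trend.
(D) Si (period 3, group 14) vs C (period 2, group 14): the stated order contradicts the simple trend.
The exception is (D): Si's larger, more diffuse 3p orbitals accept an added electron slightly more readily than C's compact 2p.

(D)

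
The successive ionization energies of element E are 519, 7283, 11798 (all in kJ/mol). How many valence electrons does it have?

1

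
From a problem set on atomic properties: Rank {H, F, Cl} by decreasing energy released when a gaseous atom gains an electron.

Cl, F, H

Atoms with high Z_eff and room in the valence shell (especially the halogens) have the most exothermic electron affinities.
These span different periods and groups, so the two trends combine.
F > H: period and group pull opposite ways; the across-period shift dominates (328 vs 73 kJ/mol).
Cl > F: this pair runs against the simple trend — see the exception note.
Note the exception: Cl has a higher electron affinity than F, contrary to the simple trend — F's small 2p subshell makes the incoming electron feel strong e⁻–e⁻ repulsion, so Cl actually releases more energy on gaining an electron.
For reference (kJ/mol): H 73, F 328, Cl 349.
So from highest to lowest: Cl > F > H.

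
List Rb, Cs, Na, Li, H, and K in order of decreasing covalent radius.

H is in period 1, group 1; Li is in period 2, group 1; Na is in period 3, group 1; K is in period 4, group 1; Rb is in period 5, group 1; Cs is in period 6, group 1.
Across a period the added protons contract the valence shell; down a group each new principal shell makes the atom larger.
All are in group 1, so atomic radius increases down the group.
So from largest to smallest: Cs > Rb > K > Na > Li > H.

Cs > Rb > K > Na > Li > H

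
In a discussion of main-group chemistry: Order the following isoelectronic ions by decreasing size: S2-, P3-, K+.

P3-, S2-, K+

All of these have 18 electrons, so size is governed by nuclear charge alone: the more protons, the stronger the pull on the same electron cloud, and the smaller the ion.
Nuclear charges: K+ (Z=19), S2- (Z=16), P3- (Z=15).
Largest to smallest: P3- > S2- > K+.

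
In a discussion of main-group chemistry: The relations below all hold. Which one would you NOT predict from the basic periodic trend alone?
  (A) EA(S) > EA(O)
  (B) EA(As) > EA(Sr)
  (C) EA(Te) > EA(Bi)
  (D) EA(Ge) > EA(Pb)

The general trend: electron affinity increases across a period and decreases down a group.
(A) S (period 3, group 16) vs O (period 2, group 16): the stated order contradicts the simple trend.
(B) As (period 4, group 15) vs Sr (period 5, group 2): the stated order agrees with the simple trend.
(C) Te (period 5, group 16) vs Bi (period 6, group 15): the stated order agrees with the simple trend.
(D) Ge (period 4, group 14) vs Pb (period 6, group 14): the stated order agrees with the simple trend.
The exception is (A): the compact 2p subshell of O repels the added electron more than S's larger 3p does.

(A)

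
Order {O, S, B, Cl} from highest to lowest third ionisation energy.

The third ionization energy removes an electron from the +2 ion. For each element: O²⁺ still has 4 valence electrons; S²⁺ still has 4 valence electrons; B²⁺ still has 1 valence electron; Cl²⁺ still has 5 valence electrons.
All are still removing valence electrons, so compare the +2 ions as you would atoms: IE_3 generally rises across a period (higher Z_eff) and falls down a group (larger shell), subject to the usual subshell exceptions.
Valence configurations: O²⁺ [He]2s²2p², S²⁺ [Ne]3s²3p², B²⁺ [He]2s¹, Cl²⁺ [Ne]3s²3p³.
Tabulated IE_3 (kJ/mol): O 5300, S 3357, B 3660, Cl 3822.
So the third ionization energies run S < B < Cl < O.

O, Cl, B, S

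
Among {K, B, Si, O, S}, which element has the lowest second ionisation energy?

Si

IE_2 is the cost of taking one more electron from the +1 cation: K⁺ is the bare [Ar] core; B⁺ still has 2 valence electrons; Si⁺ still has 3 valence electrons; O⁺ still has 5 valence electrons; S⁺ still has 5 valence electrons.
Usually core removal costs more than valence removal, but here the competition is close: a tightly held n=2 valence electron can cost more to remove than an n=3 core electron, so the actual values have to decide it.
Valence configurations: B⁺ [He]2s², Si⁺ [Ne]3s²3p¹, O⁺ [He]2s²2p³, S⁺ [Ne]3s²3p³.
Tabulated IE_2 (kJ/mol): K 3052, B 2427, Si 1577, O 3388, S 2252.
Overall IE_2 order: Si < S < B < K < O.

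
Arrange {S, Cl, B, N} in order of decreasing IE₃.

N > Cl > B > S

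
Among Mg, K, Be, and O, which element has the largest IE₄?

After 3 electrons have been removed, what remains? Mg³⁺ is already 1 electron into the core; K³⁺ is already 2 electrons into the core; Be³⁺ is already 1 electron into the core; O³⁺ still has 3 valence electrons.
Usually core removal costs more than valence removal, but here the competition is close: a tightly held n=2 valence electron can cost more to remove than an n=3 core electron, so the actual values have to decide it.
The numbers (kJ/mol): Mg 10543, K 5877, Be 21007, O 7469.
Overall IE_4 order: K < O < Mg < Be.

Be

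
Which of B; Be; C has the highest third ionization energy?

IE_3 is the cost of taking one more electron from the +2 cation: B²⁺ still has 1 valence electron; Be²⁺ is the bare [He] core; C²⁺ still has 2 valence electrons.
Core electrons are held far more tightly than valence electrons, so Be tops the IE_3 order.
Valence configurations: B²⁺ [He]2s¹, C²⁺ [He]2s².
The numbers (kJ/mol): B 3660, Be 14849, C 4620.
Hence IE_3: B < C < Be.

Be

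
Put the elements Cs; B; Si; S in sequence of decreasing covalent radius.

Cs > Si > S > B

B is in period 2, group 13; Si is in period 3, group 14; S is in period 3, group 16; Cs is in period 6, group 1.
Radius decreases left→right (rising Z_eff, same n) and increases top→bottom (higher n).
These span different periods and groups, so the two trends combine.
S > B: the two effects oppose for this pair; the down-group effect wins (103 vs 85 pm).
Si > S: both are in period 3; the period trend gives Si the larger value.
Cs > Si: relative to Si, both the across-period and down-group shifts push Cs's atomic radius up.
Tabulated atomic radius (pm): B 85, Si 116, S 103, Cs 232.
So from largest to smallest: Cs > Si > S > B.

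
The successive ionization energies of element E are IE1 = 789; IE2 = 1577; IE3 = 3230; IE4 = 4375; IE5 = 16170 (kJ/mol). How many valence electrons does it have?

Look for the largest jump between consecutive ionization energies: IE5/IE4 ≈ 3.7, far larger than any earlier ratio.
That jump marks the point where a core electron is being removed. So the atom has 4 valence electrons.

4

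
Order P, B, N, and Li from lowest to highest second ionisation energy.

P < B < N < Li

The second ionization energy removes an electron from the +1 ion. For each element: P⁺ still has 4 valence electrons; B⁺ still has 2 valence electrons; N⁺ still has 4 valence electrons; Li⁺ is the bare [He] core.
Pulling an electron out of a noble-gas core costs far more than removing a remaining valence electron, so Li sits at the high end of IE_2.
Valence configurations: P⁺ [Ne]3s²3p², B⁺ [He]2s², N⁺ [He]2s²2p².
Approximate IE_2 values (kJ/mol): P 1907, B 2427, N 2856, Li 7298.
Putting it together, IE_2: P < B < N < Li.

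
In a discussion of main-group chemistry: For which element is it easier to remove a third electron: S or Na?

The third ionization energy removes an electron from the +2 ion. For each element: S²⁺ still has 4 valence electrons; Na²⁺ is already 1 electron into the core.
Core electrons are held far more tightly than valence electrons, so Na tops the IE_3 order.
Tabulated IE_3 (kJ/mol): S 3357, Na 6910.
Overall IE_3 order: S < Na.

S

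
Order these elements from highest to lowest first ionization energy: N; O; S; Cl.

N, O, Cl, S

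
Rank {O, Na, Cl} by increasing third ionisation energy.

Cl, O, Na

After 2 electrons have been removed, what remains? O²⁺ still has 4 valence electrons; Na²⁺ is already 1 electron into the core; Cl²⁺ still has 5 valence electrons.
Core electrons are held far more tightly than valence electrons, so Na tops the IE_3 order.
Valence configurations: O²⁺ [He]2s²2p², Cl²⁺ [Ne]3s²3p³.
Approximate IE_3 values (kJ/mol): O 5300, Na 6910, Cl 3822.
Overall IE_3 order: Cl < O < Na.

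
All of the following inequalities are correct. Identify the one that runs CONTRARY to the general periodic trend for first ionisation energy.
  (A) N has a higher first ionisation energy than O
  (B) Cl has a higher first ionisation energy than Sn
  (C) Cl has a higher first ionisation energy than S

The general trend: first ionisation energy increases across a period and decreases down a group.
(A) N (period 2, group 15) vs O (period 2, group 16): the stated order contradicts the simple trend.
(B) Cl (period 3, group 17) vs Sn (period 5, group 14): the stated order agrees with the simple trend.
(C) Cl (period 3, group 17) vs S (period 3, group 16): the stated order agrees with the simple trend.
The exception is (A): pairing an electron in O's 2p⁴ costs repulsion energy, so O ionizes more easily than half-filled N (2p³).

(A)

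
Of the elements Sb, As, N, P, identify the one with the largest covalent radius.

Sb

Across a period the added protons contract the valence shell; down a group each new principal shell makes the atom larger.
All are in group 15, so atomic radius increases down the group.
The largest covalent radius among these belongs to Sb.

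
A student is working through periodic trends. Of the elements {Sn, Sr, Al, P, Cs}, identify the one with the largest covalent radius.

Cs

Al is in period 3, group 13; P is in period 3, group 15; Sr is in period 5, group 2; Sn is in period 5, group 14; Cs is in period 6, group 1.
Moving right in a period, electrons are added to the same shell under a stronger nuclear pull, so atoms get smaller; moving down, a new shell is opened and atoms get larger.
Neither a single period nor a single group — weigh both effects.
Al > P: Al lies to the left of P in period 3, so the across-period effect alone puts Al larger.
Sn > Al: period and group pull opposite ways; the down-group shift dominates (140 vs 126 pm).
Sr > Sn: Sr lies to the left of Sn in period 5, so the across-period effect alone puts Sr larger.
Cs > Sr: relative to Sr, both the across-period and down-group shifts push Cs's atomic radius up.
Tabulated atomic radius (pm): Al 126, P 111, Sr 185, Sn 140, Cs 232.
The largest covalent radius among these belongs to Cs.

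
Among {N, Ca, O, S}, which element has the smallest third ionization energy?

S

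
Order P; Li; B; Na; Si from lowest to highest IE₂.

After 1 electron has been removed, what remains? P⁺ still has 4 valence electrons; Li⁺ is the bare [He] core; B⁺ still has 2 valence electrons; Na⁺ is the bare [Ne] core; Si⁺ still has 3 valence electrons.
Pulling an electron out of a noble-gas core costs far more than removing a remaining valence electron, so Na and Li sit at the high end of IE_2.
Valence configurations: P⁺ [Ne]3s²3p², B⁺ [He]2s², Si⁺ [Ne]3s²3p¹.
The numbers (kJ/mol): P 1907, Li 7298, B 2427, Na 4562, Si 1577.
Overall IE_2 order: Si < P < B < Na < Li.

Si, P, B, Na, Li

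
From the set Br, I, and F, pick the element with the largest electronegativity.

Electronegativity increases across a period and decreases down a group, tracking effective nuclear charge and atomic size.
All are in group 17, so electronegativity increases up the group.
The largest electronegativity among these belongs to F.

F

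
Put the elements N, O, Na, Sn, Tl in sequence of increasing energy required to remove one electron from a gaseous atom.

Na < Tl < Sn < O < N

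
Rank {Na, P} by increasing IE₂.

Consider each +1 ion: Na⁺ is the bare [Ne] core; P⁺ still has 4 valence electrons.
Pulling an electron out of a noble-gas core costs far more than removing a remaining valence electron, so Na sits at the high end of IE_2.
Tabulated IE_2 (kJ/mol): Na 4562, P 1907.
Putting it together, IE_2: P < Na.

P < Na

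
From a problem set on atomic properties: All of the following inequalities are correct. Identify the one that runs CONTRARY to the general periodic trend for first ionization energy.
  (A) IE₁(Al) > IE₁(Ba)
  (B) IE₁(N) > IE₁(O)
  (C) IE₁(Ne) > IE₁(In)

(B)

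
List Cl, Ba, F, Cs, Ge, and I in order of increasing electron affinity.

Adding an electron releases more energy for atoms nearer the top right (short of the noble gases).
Here both period and group differ, so the two effects have to be weighed against each other.
Cs > Ba: this pair runs against the simple trend — see the exception note.
Ge > Cs: both effects reinforce here, so Ge is clearly the higher of the two.
I > Ge: the two effects oppose for this pair; the across-period effect wins (295 vs 119 kJ/mol).
F > I: they share group 17; the group trend gives F the larger value.
Cl > F: this pair runs against the simple trend — see the exception note.
Note the exception: Cs has a higher electron affinity than Ba, contrary to the simple trend — adding an electron to Ba (ns²) has to open a new, higher-energy np subshell, which is unfavourable.
Note the exception: Cl has a higher electron affinity than F, contrary to the simple trend — F's small 2p subshell makes the incoming electron feel strong e⁻–e⁻ repulsion, so Cl actually releases more energy on gaining an electron.
For reference (kJ/mol): F 328, Cl 349, Ge 119, I 295, Cs 46, Ba 14.
So from lowest to highest: Ba < Cs < Ge < I < F < Cl.

Ba < Cs < Ge < I < F < Cl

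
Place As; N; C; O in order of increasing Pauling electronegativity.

As < C < N < O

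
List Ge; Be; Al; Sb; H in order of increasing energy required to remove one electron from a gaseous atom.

H is in period 1, group 1; Be is in period 2, group 2; Al is in period 3, group 13; Ge is in period 4, group 14; Sb is in period 5, group 15.
Removing the outermost electron gets harder across a period and easier down a group.
A diagonal step moves right (one effect) and down (the opposite effect) at once.
Ge > Al: period and group pull opposite ways; the across-period shift dominates (762 vs 578 kJ/mol).
Sb > Ge: the two effects oppose for this pair; the across-period effect wins (831 vs 762 kJ/mol).
Be > Sb: the two effects oppose for this pair; the down-group effect wins (900 vs 831 kJ/mol).
H > Be: period and group pull opposite ways; the down-group shift dominates (1312 vs 900 kJ/mol).
Approximate values (kJ/mol): H 1312, Be 900, Al 578, Ge 762, Sb 831.
So from lowest to highest: Al < Ge < Sb < Be < H.

Al < Ge < Sb < Be < H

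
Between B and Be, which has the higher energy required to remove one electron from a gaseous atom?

Be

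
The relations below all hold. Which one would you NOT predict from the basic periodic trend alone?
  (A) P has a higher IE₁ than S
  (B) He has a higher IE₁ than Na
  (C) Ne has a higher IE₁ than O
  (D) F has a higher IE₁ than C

(A)

The general trend: IE₁ increases across a period and decreases down a group.
(A) P (period 3, group 15) vs S (period 3, group 16): the stated order contradicts the simple trend.
(B) He (period 1, group 18) vs Na (period 3, group 1): the stated order agrees with the simple trend.
(C) Ne (period 2, group 18) vs O (period 2, group 16): the stated order agrees with the simple trend.
(D) F (period 2, group 17) vs C (period 2, group 14): the stated order agrees with the simple trend.
The exception is (A): S (3p⁴) ionizes more easily than half-filled P (3p³) because the paired 3p electron in S is pushed out by e⁻–e⁻ repulsion.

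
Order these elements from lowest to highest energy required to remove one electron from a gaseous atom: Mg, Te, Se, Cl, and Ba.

Ba, Mg, Te, Se, Cl

Mg is in period 3, group 2; Cl is in period 3, group 17; Se is in period 4, group 16; Te is in period 5, group 16; Ba is in period 6, group 2.
IE₁ increases left→right with effective nuclear charge and decreases top→bottom as the valence shell moves farther out.
Neither a single period nor a single group — weigh both effects.
Mg > Ba: Mg sits above Ba in group 2, so the down-group effect alone puts Mg higher.
Te > Mg: the two effects oppose for this pair; the across-period effect wins (869 vs 738 kJ/mol).
Se > Te: they share group 16; the group trend gives Se the larger value.
Cl > Se: relative to Se, both the across-period and down-group shifts push Cl's first ionization energy up.
Tabulated first ionization energy (kJ/mol): Mg 738, Cl 1251, Se 941, Te 869, Ba 503.
So from lowest to highest: Ba < Mg < Te < Se < Cl.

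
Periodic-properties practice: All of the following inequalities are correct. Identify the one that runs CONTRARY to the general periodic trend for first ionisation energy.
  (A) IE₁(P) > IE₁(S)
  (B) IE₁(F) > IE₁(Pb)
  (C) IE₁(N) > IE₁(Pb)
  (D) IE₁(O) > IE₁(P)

(A)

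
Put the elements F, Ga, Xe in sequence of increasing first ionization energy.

Ga < Xe < F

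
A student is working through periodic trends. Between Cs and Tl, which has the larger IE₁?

Cs is in period 6, group 1; Tl is in period 6, group 13.
IE₁ increases left→right with effective nuclear charge and decreases top→bottom as the valence shell moves farther out.
All lie in period 6, so first ionization energy increases left to right.
So Tl has the larger IE₁ (Tl > Cs).

Tl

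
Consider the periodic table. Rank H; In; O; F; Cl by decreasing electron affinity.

Cl > F > O > H > In

H is in period 1, group 1; O is in period 2, group 16; F is in period 2, group 17; Cl is in period 3, group 17; In is in period 5, group 13.
Electron affinity generally becomes more exothermic across a period toward the halogens and less exothermic down a group.
These span different periods and groups, so the two trends combine.
H > In: period and group pull opposite ways; the down-group shift dominates (73 vs 29 kJ/mol).
O > H: period and group pull opposite ways; the across-period shift dominates (141 vs 73 kJ/mol).
F > O: both are in period 2; the period trend gives F the larger value.
Cl > F: this pair runs against the simple trend — see the exception note.
Note the exception: Cl has a higher electron affinity than F, contrary to the simple trend — F's small 2p subshell makes the incoming electron feel strong e⁻–e⁻ repulsion, so Cl actually releases more energy on gaining an electron.
Approximate values (kJ/mol): H 73, O 141, F 328, Cl 349, In 29.
So from highest to lowest: Cl > F > O > H > In.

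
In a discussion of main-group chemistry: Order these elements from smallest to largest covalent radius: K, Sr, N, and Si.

Radius decreases left→right (rising Z_eff, same n) and increases top→bottom (higher n).
These span different periods and groups, so the two trends combine.
Si > N: relative to N, both the across-period and down-group shifts push Si's atomic radius up.
Sr > Si: both effects reinforce here, so Sr is clearly the larger of the two.
K > Sr: the two effects oppose for this pair; the across-period effect wins (196 vs 185 pm).
Tabulated atomic radius (pm): N 71, Si 116, K 196, Sr 185.
So from smallest to largest: N < Si < Sr < K.

N, Si, Sr, K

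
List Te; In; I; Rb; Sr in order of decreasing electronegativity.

Rb is in period 5, group 1; Sr is in period 5, group 2; In is in period 5, group 13; Te is in period 5, group 16; I is in period 5, group 17.
Smaller atoms with higher effective nuclear charge are more electronegative.
All lie in period 5, so electronegativity increases left to right.
So from highest to lowest: I > Te > In > Sr > Rb.

I > Te > In > Sr > Rb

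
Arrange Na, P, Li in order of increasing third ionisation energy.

P, Na, Li

The third ionization energy removes an electron from the +2 ion. For each element: Na²⁺ is already 1 electron into the core; P²⁺ still has 3 valence electrons; Li²⁺ is already 1 electron into the core.
Breaking into a closed-shell core is much more expensive than removing a leftover valence electron — Na and Li have the largest IE_3 here.
The numbers (kJ/mol): Na 6910, P 2914, Li 11815.
Putting it together, IE_3: P < Na < Li.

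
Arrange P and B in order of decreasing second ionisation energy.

B, P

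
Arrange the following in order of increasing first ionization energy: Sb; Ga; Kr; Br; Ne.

Ga, Sb, Br, Kr, Ne

Ne is in period 2, group 18; Ga is in period 4, group 13; Br is in period 4, group 17; Kr is in period 4, group 18; Sb is in period 5, group 15.
First ionization energy rises across a period (greater Z_eff holds electrons more tightly) and falls down a group (valence electrons are farther from the nucleus).
Here both period and group differ, so the two effects have to be weighed against each other.
Sb > Ga: the two effects oppose for this pair; the across-period effect wins (831 vs 579 kJ/mol).
Br > Sb: both effects reinforce here, so Br is clearly the higher of the two.
Kr > Br: Kr lies to the right of Br in period 4, so the across-period effect alone puts Kr higher.
Ne > Kr: Ne sits above Kr in group 18, so the down-group effect alone puts Ne higher.
Tabulated first ionization energy (kJ/mol): Ne 2081, Ga 579, Br 1140, Kr 1351, Sb 831.
So from lowest to highest: Ga < Sb < Br < Kr < Ne.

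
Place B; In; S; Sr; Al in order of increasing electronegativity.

B is in period 2, group 13; Al is in period 3, group 13; S is in period 3, group 16; Sr is in period 5, group 2; In is in period 5, group 13.
Electronegativity increases across a period and decreases down a group, tracking effective nuclear charge and atomic size.
Neither a single period nor a single group — weigh both effects.
Al > Sr: both effects reinforce here, so Al is clearly the higher of the two.
In > Al: this pair runs against the simple trend — see the exception note.
B > In: B sits above In in group 13, so the down-group effect alone puts B higher.
S > B: period and group pull opposite ways; the across-period shift dominates (2.58 vs 2.04).
Note the exception: In has a higher electronegativity than Al, contrary to the simple trend — poor shielding by filled d (and f) subshells raises the heavier element's effective nuclear charge more than the simple down-group trend predicts.
Approximate values (Pauling): B 2.04, Al 1.61, S 2.58, Sr 0.95, In 1.78.
So from lowest to highest: Sr < Al < In < B < S.

Sr, Al, In, B, S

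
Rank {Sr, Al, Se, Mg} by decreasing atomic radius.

Sr > Mg > Al > Se

Moving right in a period, electrons are added to the same shell under a stronger nuclear pull, so atoms get smaller; moving down, a new shell is opened and atoms get larger.
Neither a single period nor a single group — weigh both effects.
Al > Se: period and group pull opposite ways; the across-period shift dominates (126 vs 116 pm).
Mg > Al: both are in period 3; the period trend gives Mg the larger value.
Sr > Mg: they share group 2; the group trend gives Sr the larger value.
For reference (pm): Mg 139, Al 126, Se 116, Sr 185.
So from largest to smallest: Sr > Mg > Al > Se.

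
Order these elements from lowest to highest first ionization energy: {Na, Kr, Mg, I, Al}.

Na < Al < Mg < I < Kr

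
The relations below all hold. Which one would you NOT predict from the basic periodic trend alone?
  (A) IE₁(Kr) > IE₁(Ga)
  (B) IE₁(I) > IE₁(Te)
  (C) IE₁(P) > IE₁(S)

(C)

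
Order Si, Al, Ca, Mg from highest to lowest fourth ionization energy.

Al > Mg > Ca > Si

The fourth ionization energy removes an electron from the +3 ion. For each element: Si³⁺ still has 1 valence electron; Al³⁺ is the bare [Ne] core; Ca³⁺ is already 1 electron into the core; Mg³⁺ is already 1 electron into the core.
Pulling an electron out of a noble-gas core costs far more than removing a remaining valence electron, so Ca, Mg and Al sit at the high end of IE_4.
Approximate IE_4 values (kJ/mol): Si 4356, Al 11577, Ca 6491, Mg 10543.
Putting it together, IE_4: Si < Ca < Mg < Al.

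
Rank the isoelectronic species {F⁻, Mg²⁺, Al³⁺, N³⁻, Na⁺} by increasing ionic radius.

Al³⁺ < Mg²⁺ < Na⁺ < F⁻ < N³⁻

All of these have 10 electrons, so size is governed by nuclear charge alone: the more protons, the stronger the pull on the same electron cloud, and the smaller the ion.
Nuclear charges: Al³⁺ (Z=13), Mg²⁺ (Z=12), Na⁺ (Z=11), F⁻ (Z=9), N³⁻ (Z=7).
Smallest to largest: Al³⁺ < Mg²⁺ < Na⁺ < F⁻ < N³⁻.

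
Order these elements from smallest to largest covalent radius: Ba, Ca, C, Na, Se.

C < Se < Na < Ca < Ba

Radius decreases left→right (rising Z_eff, same n) and increases top→bottom (higher n).
Neither a single period nor a single group — weigh both effects.
Se > C: the two effects oppose for this pair; the down-group effect wins (116 vs 75 pm).
Na > Se: period and group pull opposite ways; the across-period shift dominates (155 vs 116 pm).
Ca > Na: the two effects oppose for this pair; the down-group effect wins (171 vs 155 pm).
Ba > Ca: they share group 2; the group trend gives Ba the larger value.
Tabulated atomic radius (pm): C 75, Na 155, Ca 171, Se 116, Ba 196.
So from smallest to largest: C < Se < Na < Ca < Ba.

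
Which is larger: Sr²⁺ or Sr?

Forming Sr²⁺ removes 2 electrons from Sr. Fewer electrons for the same nuclear charge means less shielding and a higher Z_eff on the remaining electrons, and for main-group metals the entire outer shell is lost.
A cation is smaller than its parent atom: Sr²⁺ < Sr.

Sr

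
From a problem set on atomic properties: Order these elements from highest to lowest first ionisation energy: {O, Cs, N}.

Removing the outermost electron gets harder across a period and easier down a group.
Here both period and group differ, so the two effects have to be weighed against each other.
O > Cs: relative to Cs, both the across-period and down-group shifts push O's first ionization energy up.
N > O: this pair runs against the simple trend — see the exception note.
Note the exception: N has a higher first ionization energy than O, contrary to the simple trend — pairing an electron in O's 2p⁴ costs repulsion energy, so O ionizes more easily than half-filled N (2p³).
Tabulated first ionization energy (kJ/mol): N 1402, O 1314, Cs 376.
So from highest to lowest: N > O > Cs.

N > O > Cs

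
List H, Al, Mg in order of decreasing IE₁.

H > Mg > Al

IE₁ increases left→right with effective nuclear charge and decreases top→bottom as the valence shell moves farther out.
Here both period and group differ, so the two effects have to be weighed against each other.
Mg > Al: this pair runs against the simple trend — see the exception note.
H > Mg: period and group pull opposite ways; the down-group shift dominates (1312 vs 738 kJ/mol).
Note the exception: Mg has a higher first ionization energy than Al, contrary to the simple trend — Al's single 3p electron is easier to remove than one from Mg's filled 3s².
Tabulated first ionization energy (kJ/mol): H 1312, Mg 738, Al 578.
So from highest to lowest: H > Mg > Al.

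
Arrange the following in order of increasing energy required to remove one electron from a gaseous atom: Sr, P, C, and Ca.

C is in period 2, group 14; P is in period 3, group 15; Ca is in period 4, group 2; Sr is in period 5, group 2.
Across a period the outer electron is held more tightly (higher IE₁); down a group it sits in a higher shell, more shielded, and comes off more easily.
Neither a single period nor a single group — weigh both effects.
Ca > Sr: Ca sits above Sr in group 2, so the down-group effect alone puts Ca higher.
P > Ca: both effects reinforce here, so P is clearly the higher of the two.
C > P: the two effects oppose for this pair; the down-group effect wins (1086 vs 1012 kJ/mol).
Tabulated first ionization energy (kJ/mol): C 1086, P 1012, Ca 590, Sr 550.
So from lowest to highest: Sr < Ca < P < C.

Sr < Ca < P < C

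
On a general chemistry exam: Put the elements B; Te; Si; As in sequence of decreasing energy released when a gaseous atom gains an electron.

Te > Si > As > B

B is in period 2, group 13; Si is in period 3, group 14; As is in period 4, group 15; Te is in period 5, group 16.
Electron affinity generally becomes more exothermic across a period toward the halogens and less exothermic down a group.
A diagonal step moves right (one effect) and down (the opposite effect) at once.
As > B: period and group pull opposite ways; the across-period shift dominates (78 vs 27 kJ/mol).
Si > As: the two effects oppose for this pair; the down-group effect wins (134 vs 78 kJ/mol).
Te > Si: period and group pull opposite ways; the across-period shift dominates (190 vs 134 kJ/mol).
For reference (kJ/mol): B 27, Si 134, As 78, Te 190.
So from highest to lowest: Te > Si > As > B.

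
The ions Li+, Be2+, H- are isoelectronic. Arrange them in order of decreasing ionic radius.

H- > Li+ > Be2+

All of these have 2 electrons, so size is governed by nuclear charge alone: the more protons, the stronger the pull on the same electron cloud, and the smaller the ion.
Nuclear charges: Be2+ (Z=4), Li+ (Z=3), H- (Z=1).
Largest to smallest: H- > Li+ > Be2+.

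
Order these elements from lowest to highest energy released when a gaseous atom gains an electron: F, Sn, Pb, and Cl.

F is in period 2, group 17; Cl is in period 3, group 17; Sn is in period 5, group 14; Pb is in period 6, group 14.
Atoms with high Z_eff and room in the valence shell (especially the halogens) have the most exothermic electron affinities.
These span different periods and groups, so the two trends combine.
Sn > Pb: Sn sits above Pb in group 14, so the down-group effect alone puts Sn higher.
F > Sn: both effects reinforce here, so F is clearly the higher of the two.
Cl > F: this pair runs against the simple trend — see the exception note.
Note the exception: Cl has a higher electron affinity than F, contrary to the simple trend — F's small 2p subshell makes the incoming electron feel strong e⁻–e⁻ repulsion, so Cl actually releases more energy on gaining an electron.
For reference (kJ/mol): F 328, Cl 349, Sn 107, Pb 35.
So from lowest to highest: Pb < Sn < F < Cl.

Pb < Sn < F < Cl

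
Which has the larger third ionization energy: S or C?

C

After 2 electrons have been removed, what remains? S²⁺ still has 4 valence electrons; C²⁺ still has 2 valence electrons.
All are still removing valence electrons, so compare the +2 ions as you would atoms: IE_3 generally rises across a period (higher Z_eff) and falls down a group (larger shell), subject to the usual subshell exceptions.
Valence configurations: S²⁺ [Ne]3s²3p², C²⁺ [He]2s².
The numbers (kJ/mol): S 3357, C 4620.
So the third ionization energies run S < C.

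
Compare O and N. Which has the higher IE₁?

First ionization energy rises across a period (greater Z_eff holds electrons more tightly) and falls down a group (valence electrons are farther from the nucleus).
All lie in period 2; the across-period trend (first ionization energy increases left to right) applies, with the exception below.
Note the exception: N has a higher first ionization energy than O, contrary to the simple trend — pairing an electron in O's 2p⁴ costs repulsion energy, so O ionizes more easily than half-filled N (2p³).
Tabulated first ionization energy (kJ/mol): N 1402, O 1314.
So N has the higher IE₁ (N > O).

N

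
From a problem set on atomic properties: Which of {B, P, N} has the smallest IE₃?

P

IE_3 is the cost of taking one more electron from the +2 cation: B²⁺ still has 1 valence electron; P²⁺ still has 3 valence electrons; N²⁺ still has 3 valence electrons.
All are still removing valence electrons, so compare the +2 ions as you would atoms: IE_3 generally rises across a period (higher Z_eff) and falls down a group (larger shell), subject to the usual subshell exceptions.
Valence configurations: B²⁺ [He]2s¹, P²⁺ [Ne]3s²3p¹, N²⁺ [He]2s²2p¹.
Approximate IE_3 values (kJ/mol): B 3660, P 2914, N 4578.
Overall IE_3 order: P < B < N.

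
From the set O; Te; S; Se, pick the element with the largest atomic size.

Te

O is in period 2, group 16; S is in period 3, group 16; Se is in period 4, group 16; Te is in period 5, group 16.
Moving right in a period, electrons are added to the same shell under a stronger nuclear pull, so atoms get smaller; moving down, a new shell is opened and atoms get larger.
All are in group 16, so atomic radius increases down the group.
The largest atomic size among these belongs to Te.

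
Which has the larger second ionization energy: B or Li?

Li

The second ionization energy removes an electron from the +1 ion. For each element: B⁺ still has 2 valence electrons; Li⁺ is the bare [He] core.
Pulling an electron out of a noble-gas core costs far more than removing a remaining valence electron, so Li sits at the high end of IE_2.
The numbers (kJ/mol): B 2427, Li 7298.
Putting it together, IE_2: B < Li.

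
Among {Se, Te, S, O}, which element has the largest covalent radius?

Te

O is in period 2, group 16; S is in period 3, group 16; Se is in period 4, group 16; Te is in period 5, group 16.
Across a period the added protons contract the valence shell; down a group each new principal shell makes the atom larger.
All are in group 16, so atomic radius increases down the group.
The largest covalent radius among these belongs to Te.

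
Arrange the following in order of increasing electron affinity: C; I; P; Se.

C is in period 2, group 14; P is in period 3, group 15; Se is in period 4, group 16; I is in period 5, group 17.
Adding an electron releases more energy for atoms nearer the top right (short of the noble gases).
A diagonal step moves right (one effect) and down (the opposite effect) at once.
C > P: the two effects oppose for this pair; the down-group effect wins (122 vs 72 kJ/mol).
Se > C: the two effects oppose for this pair; the across-period effect wins (195 vs 122 kJ/mol).
I > Se: period and group pull opposite ways; the across-period shift dominates (295 vs 195 kJ/mol).
Approximate values (kJ/mol): C 122, P 72, Se 195, I 295.
So from lowest to highest: P < C < Se < I.

P, C, Se, I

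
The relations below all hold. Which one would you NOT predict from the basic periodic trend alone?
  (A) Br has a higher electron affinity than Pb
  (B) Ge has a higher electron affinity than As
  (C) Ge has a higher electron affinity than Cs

The general trend: electron affinity increases across a period and decreases down a group.
(A) Br (period 4, group 17) vs Pb (period 6, group 14): the stated order agrees with the simple trend.
(B) Ge (period 4, group 14) vs As (period 4, group 15): the stated order contradicts the simple trend.
(C) Ge (period 4, group 14) vs Cs (period 6, group 1): the stated order agrees with the simple trend.
The exception is (B): adding an electron to As's half-filled 4p³ is unfavourable, so Ge (4p²) has the more exothermic EA.

(B)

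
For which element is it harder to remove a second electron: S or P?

IE_2 is the cost of taking one more electron from the +1 cation: S⁺ still has 5 valence electrons; P⁺ still has 4 valence electrons.
All are still removing valence electrons, so compare the +1 ions as you would atoms: IE_2 generally rises across a period (higher Z_eff) and falls down a group (larger shell), subject to the usual subshell exceptions.
Valence configurations: S⁺ [Ne]3s²3p³, P⁺ [Ne]3s²3p².
Approximate IE_2 values (kJ/mol): S 2252, P 1907.
So the second ionization energies run P < S.

S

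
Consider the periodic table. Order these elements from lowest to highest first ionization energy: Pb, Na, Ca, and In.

Na < In < Ca < Pb

Across a period the outer electron is held more tightly (higher IE₁); down a group it sits in a higher shell, more shielded, and comes off more easily.
These sit on a diagonal, where the across-period and down-group effects partly cancel.
In > Na: period and group pull opposite ways; the across-period shift dominates (558 vs 496 kJ/mol).
Ca > In: the two effects oppose for this pair; the down-group effect wins (590 vs 558 kJ/mol).
Pb > Ca: period and group pull opposite ways; the across-period shift dominates (716 vs 590 kJ/mol).
Approximate values (kJ/mol): Na 496, Ca 590, In 558, Pb 716.
So from lowest to highest: Na < In < Ca < Pb.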